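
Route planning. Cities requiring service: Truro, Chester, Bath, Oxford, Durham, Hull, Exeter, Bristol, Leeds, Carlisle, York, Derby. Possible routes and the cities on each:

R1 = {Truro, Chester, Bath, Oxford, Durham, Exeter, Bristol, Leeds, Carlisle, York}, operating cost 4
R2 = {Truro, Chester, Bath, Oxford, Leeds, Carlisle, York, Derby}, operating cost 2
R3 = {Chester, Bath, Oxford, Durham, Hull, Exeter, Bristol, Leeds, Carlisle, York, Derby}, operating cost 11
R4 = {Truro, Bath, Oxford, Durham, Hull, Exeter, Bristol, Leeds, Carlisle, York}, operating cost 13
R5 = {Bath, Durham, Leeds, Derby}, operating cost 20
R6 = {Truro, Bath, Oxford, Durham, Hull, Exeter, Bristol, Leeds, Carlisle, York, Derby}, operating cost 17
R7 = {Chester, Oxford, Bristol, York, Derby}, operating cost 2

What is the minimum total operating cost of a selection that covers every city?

R2, R3 cover every city at operating cost 2 + 11 = 13.
Any cover uses at least 2 routes; among all covering selections none totals below 13.

13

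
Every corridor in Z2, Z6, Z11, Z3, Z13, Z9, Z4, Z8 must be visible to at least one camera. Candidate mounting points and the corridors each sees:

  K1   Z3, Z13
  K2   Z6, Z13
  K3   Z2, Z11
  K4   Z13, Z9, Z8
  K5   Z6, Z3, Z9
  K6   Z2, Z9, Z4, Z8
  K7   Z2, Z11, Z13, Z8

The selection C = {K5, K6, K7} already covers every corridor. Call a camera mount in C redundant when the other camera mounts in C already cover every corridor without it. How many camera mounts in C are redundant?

Drop K5: Z6, Z3 uncovered — not redundant.
Drop K6: Z4 uncovered — not redundant.
Drop K7: Z11, Z13 uncovered — not redundant.
None of the camera mounts in C is redundant.

0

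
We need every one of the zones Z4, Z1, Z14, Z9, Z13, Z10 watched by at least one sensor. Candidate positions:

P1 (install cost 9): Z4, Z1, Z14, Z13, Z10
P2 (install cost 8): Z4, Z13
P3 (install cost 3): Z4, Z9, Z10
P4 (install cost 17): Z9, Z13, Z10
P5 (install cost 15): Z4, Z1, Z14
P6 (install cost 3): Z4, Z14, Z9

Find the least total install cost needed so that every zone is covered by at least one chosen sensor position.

P1, P3 cover every zone at install cost 9 + 3 = 12.
Any cover uses at least 2 sensor positions; among all covering selections none totals below 12.

12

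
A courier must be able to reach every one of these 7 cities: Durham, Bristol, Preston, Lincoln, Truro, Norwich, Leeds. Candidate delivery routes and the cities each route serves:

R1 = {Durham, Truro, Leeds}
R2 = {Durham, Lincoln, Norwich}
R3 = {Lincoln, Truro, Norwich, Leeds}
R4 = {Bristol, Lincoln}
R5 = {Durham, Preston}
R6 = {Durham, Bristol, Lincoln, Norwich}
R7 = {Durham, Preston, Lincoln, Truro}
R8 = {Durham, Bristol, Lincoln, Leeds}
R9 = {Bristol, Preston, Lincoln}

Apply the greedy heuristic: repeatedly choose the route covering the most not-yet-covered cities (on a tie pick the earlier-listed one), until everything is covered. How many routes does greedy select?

Pick 1: R3 covers 4 new cities (Lincoln, Truro, Norwich, Leeds).
Pick 2: R5 covers 2 new cities (Durham, Preston).
Pick 3: R4 covers 1 new cities (Bristol).
Greedy uses 3 routes.

3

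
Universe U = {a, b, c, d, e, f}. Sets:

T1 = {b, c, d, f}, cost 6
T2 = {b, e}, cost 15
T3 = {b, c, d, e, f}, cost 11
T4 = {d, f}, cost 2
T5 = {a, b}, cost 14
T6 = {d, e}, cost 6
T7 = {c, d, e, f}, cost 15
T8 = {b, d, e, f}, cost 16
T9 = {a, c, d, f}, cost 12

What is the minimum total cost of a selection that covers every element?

23

T3, T9 cover every element at cost 11 + 12 = 23.
Any cover uses at least 2 sets; among all covering selections none totals below 23.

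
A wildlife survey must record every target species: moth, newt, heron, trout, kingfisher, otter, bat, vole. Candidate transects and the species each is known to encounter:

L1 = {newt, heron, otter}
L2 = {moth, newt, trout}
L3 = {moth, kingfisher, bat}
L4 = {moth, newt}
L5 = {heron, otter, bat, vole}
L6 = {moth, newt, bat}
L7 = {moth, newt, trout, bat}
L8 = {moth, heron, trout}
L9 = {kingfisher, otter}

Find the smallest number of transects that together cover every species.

L2, L3, L5 together cover {moth, newt, heron, trout, kingfisher, otter, bat, vole} — every species.
No 2 of the 9 transects cover everything (all 36 pairs fall short), so 3 is minimum.

3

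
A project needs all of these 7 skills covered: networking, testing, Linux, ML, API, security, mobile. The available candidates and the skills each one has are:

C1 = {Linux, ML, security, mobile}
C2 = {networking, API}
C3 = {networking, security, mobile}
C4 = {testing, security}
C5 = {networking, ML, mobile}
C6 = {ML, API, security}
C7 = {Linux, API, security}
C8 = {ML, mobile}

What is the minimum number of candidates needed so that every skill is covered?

C1, C2, C4 together cover {networking, testing, Linux, ML, API, security, mobile} — every skill.
No 2 of the 8 candidates cover everything (all 28 pairs fall short), so 3 is minimum.

3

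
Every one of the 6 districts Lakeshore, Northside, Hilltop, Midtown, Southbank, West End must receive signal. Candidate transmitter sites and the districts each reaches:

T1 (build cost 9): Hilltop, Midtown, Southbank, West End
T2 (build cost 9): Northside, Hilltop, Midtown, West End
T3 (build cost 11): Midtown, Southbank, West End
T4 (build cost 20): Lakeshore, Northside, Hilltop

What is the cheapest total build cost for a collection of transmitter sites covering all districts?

T1, T4 cover every district at build cost 9 + 20 = 29.
Any cover uses at least 2 transmitter sites; among all covering selections none totals below 29.
Greedy by coverage-per-build cost would pick T1, T2, T4 for 38 — worse than the optimum 29.

29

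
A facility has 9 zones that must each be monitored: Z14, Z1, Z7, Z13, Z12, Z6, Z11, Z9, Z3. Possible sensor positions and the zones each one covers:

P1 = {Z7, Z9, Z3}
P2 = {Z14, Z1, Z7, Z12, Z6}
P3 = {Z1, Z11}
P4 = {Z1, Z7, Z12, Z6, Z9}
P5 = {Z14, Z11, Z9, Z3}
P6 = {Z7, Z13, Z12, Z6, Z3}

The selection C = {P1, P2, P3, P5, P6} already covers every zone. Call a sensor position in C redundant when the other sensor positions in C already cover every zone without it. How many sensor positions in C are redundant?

4

Drop P1: the rest still cover every zone — redundant.
Drop P2: the rest still cover every zone — redundant.
Drop P3: the rest still cover every zone — redundant.
Drop P5: the rest still cover every zone — redundant.
Drop P6: Z13 uncovered — not redundant.
4 redundant: P1, P2, P3, P5.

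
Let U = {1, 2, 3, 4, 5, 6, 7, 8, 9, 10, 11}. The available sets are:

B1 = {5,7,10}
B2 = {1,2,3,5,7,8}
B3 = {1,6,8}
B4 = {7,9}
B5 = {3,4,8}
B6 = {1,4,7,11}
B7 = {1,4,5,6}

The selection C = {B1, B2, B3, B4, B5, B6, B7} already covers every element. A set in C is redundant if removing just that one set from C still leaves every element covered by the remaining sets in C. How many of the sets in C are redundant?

Drop B1: 10 uncovered — not redundant.
Drop B2: 2 uncovered — not redundant.
Drop B3: the rest still cover every element — redundant.
Drop B4: 9 uncovered — not redundant.
Drop B5: the rest still cover every element — redundant.
Drop B6: 11 uncovered — not redundant.
Drop B7: the rest still cover every element — redundant.
3 redundant: B3, B5, B7.

3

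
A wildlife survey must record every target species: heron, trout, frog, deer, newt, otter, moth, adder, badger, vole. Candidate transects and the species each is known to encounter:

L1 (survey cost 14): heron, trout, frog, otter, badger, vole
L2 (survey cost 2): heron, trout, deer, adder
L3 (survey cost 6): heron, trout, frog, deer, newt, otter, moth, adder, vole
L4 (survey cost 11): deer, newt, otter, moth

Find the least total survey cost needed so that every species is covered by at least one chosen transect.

L1, L3 cover every species at survey cost 14 + 6 = 20.
Any cover uses at least 2 transects; among all covering selections none totals below 20.
Greedy by coverage-per-survey cost would pick L2, L3, L1 for 22 — worse than the optimum 20.

20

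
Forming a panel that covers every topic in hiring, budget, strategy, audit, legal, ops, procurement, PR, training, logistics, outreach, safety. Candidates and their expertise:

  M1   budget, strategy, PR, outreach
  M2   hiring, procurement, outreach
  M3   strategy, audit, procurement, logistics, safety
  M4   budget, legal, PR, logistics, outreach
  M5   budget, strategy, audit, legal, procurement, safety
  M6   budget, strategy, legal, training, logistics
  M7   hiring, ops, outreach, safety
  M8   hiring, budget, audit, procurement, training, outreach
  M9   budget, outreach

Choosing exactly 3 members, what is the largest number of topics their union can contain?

Choosing M3, M4, M7 covers {hiring, budget, strategy, audit, legal, ops, procurement, PR, logistics, outreach, safety} — 11 topics.
No choice of 3 members does better; here training is left uncovered.

11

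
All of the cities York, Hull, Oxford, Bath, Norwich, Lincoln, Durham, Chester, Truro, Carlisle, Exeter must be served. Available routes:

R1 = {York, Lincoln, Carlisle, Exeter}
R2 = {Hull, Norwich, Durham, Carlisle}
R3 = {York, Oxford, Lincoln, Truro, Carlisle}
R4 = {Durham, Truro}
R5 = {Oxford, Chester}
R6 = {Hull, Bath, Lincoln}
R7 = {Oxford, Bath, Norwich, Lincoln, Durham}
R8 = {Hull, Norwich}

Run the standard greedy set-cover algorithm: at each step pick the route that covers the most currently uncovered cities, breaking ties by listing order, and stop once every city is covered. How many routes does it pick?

5

Pick 1: R3 covers 5 new cities (York, Oxford, Lincoln, Truro, Carlisle).
Pick 2: R2 covers 3 new cities (Hull, Norwich, Durham).
Pick 3: R1 covers 1 new cities (Exeter).
Pick 4: R5 covers 1 new cities (Chester).
Pick 5: R6 covers 1 new cities (Bath).
Greedy uses 5 routes.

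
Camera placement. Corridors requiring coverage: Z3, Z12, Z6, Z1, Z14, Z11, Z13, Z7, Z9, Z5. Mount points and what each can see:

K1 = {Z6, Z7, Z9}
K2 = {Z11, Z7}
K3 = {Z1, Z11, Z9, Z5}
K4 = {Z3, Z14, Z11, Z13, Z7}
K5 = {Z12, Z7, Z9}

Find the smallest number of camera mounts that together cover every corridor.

K1, K3, K4, K5 together cover {Z3, Z12, Z6, Z1, Z14, Z11, Z13, Z7, Z9, Z5} — every corridor.
No 3 of the 5 camera mounts cover everything (all 10 triples fall short), so 4 is minimum.

4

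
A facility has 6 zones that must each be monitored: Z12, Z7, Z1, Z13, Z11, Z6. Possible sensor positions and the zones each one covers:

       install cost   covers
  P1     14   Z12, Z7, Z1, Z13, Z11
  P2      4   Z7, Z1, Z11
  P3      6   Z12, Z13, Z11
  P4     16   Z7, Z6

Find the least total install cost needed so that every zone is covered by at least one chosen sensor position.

26

P2, P3, P4 cover every zone at install cost 4 + 6 + 16 = 26.
Any cover uses at least 2 sensor positions; among all covering selections none totals below 26.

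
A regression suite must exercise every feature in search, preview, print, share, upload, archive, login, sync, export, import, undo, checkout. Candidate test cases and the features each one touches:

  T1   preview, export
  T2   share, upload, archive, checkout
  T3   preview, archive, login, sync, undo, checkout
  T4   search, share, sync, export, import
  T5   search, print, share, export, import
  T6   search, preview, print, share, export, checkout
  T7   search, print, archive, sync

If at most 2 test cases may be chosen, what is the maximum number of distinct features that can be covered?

Choosing T3, T5 covers {search, preview, print, share, archive, login, sync, export, import, undo, checkout} — 11 features.
No choice of 2 test cases does better; here upload is left uncovered.

11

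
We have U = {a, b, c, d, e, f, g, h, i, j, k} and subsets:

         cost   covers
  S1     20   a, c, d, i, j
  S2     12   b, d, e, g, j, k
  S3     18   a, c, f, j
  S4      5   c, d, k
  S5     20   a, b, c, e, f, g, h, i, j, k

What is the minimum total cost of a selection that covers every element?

S4, S5 cover every element at cost 5 + 20 = 25.
Any cover uses at least 2 sets; among all covering selections none totals below 25.

25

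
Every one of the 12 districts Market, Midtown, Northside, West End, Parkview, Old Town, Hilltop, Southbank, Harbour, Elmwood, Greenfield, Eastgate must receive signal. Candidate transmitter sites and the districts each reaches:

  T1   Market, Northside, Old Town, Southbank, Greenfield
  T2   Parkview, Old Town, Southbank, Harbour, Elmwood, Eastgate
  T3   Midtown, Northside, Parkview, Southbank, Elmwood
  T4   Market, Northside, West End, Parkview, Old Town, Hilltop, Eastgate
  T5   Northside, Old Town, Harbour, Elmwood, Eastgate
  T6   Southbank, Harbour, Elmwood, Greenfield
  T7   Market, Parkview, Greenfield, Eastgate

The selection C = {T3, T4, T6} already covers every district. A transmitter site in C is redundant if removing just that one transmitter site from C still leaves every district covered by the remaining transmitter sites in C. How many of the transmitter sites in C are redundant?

Drop T3: Midtown uncovered — not redundant.
Drop T4: Market, West End, Old Town, Hilltop, … uncovered — not redundant.
Drop T6: Harbour, Greenfield uncovered — not redundant.
None of the transmitter sites in C is redundant.

0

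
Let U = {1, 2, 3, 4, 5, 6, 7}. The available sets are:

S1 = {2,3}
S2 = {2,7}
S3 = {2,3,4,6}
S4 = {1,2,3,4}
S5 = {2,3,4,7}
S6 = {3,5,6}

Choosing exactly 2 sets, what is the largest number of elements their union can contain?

Choosing S4, S6 covers {1, 2, 3, 4, 5, 6} — 6 elements.
No choice of 2 sets does better; here 7 is left uncovered.

6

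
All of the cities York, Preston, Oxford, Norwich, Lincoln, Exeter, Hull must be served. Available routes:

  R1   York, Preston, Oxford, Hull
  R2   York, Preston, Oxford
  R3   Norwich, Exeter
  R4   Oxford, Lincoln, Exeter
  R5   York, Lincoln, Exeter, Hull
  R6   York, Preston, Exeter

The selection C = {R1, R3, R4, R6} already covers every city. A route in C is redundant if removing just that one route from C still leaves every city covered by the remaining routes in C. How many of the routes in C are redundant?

Drop R1: Hull uncovered — not redundant.
Drop R3: Norwich uncovered — not redundant.
Drop R4: Lincoln uncovered — not redundant.
Drop R6: the rest still cover every city — redundant.
1 redundant: R6.

1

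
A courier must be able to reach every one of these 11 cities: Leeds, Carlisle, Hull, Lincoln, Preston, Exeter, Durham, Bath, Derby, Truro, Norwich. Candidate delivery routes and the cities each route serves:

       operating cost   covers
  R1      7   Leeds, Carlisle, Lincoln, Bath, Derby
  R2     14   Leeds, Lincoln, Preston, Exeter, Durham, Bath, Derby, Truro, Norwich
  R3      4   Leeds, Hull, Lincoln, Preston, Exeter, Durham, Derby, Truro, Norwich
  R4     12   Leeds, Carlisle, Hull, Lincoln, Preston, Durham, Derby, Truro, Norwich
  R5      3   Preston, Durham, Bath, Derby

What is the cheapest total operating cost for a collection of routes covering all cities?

R1, R3 cover every city at operating cost 7 + 4 = 11.
Any cover uses at least 2 routes; among all covering selections none totals below 11.

11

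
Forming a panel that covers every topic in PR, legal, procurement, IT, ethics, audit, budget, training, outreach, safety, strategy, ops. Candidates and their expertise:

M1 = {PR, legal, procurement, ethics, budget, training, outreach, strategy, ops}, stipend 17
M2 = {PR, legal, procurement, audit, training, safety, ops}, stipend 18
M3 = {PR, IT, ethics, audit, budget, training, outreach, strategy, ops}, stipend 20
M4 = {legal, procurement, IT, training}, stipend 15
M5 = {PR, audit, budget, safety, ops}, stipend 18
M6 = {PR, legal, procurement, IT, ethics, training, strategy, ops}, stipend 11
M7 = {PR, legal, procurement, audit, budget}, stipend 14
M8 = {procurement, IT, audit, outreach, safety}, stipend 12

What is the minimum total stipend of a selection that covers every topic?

M1, M8 cover every topic at stipend 17 + 12 = 29.
Any cover uses at least 2 members; among all covering selections none totals below 29.
Greedy by coverage-per-stipend would pick M6, M8, M7 for 37 — worse than the optimum 29.

29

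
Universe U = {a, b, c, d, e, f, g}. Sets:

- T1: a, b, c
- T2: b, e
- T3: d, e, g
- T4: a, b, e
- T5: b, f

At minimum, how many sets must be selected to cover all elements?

3

T1, T3, T5 together cover {a, b, c, d, e, f, g} — every element.
No 2 of the 5 sets cover everything (all 10 pairs fall short), so 3 is minimum.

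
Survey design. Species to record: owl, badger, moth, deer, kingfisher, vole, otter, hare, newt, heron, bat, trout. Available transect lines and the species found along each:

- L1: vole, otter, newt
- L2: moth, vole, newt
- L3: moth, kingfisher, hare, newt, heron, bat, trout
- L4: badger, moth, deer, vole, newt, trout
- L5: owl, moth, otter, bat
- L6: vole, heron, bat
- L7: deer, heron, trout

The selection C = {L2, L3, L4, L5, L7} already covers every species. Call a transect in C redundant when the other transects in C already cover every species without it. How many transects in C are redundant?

2

Drop L2: the rest still cover every species — redundant.
Drop L3: kingfisher, hare uncovered — not redundant.
Drop L4: badger uncovered — not redundant.
Drop L5: owl, otter uncovered — not redundant.
Drop L7: the rest still cover every species — redundant.
2 redundant: L2, L7.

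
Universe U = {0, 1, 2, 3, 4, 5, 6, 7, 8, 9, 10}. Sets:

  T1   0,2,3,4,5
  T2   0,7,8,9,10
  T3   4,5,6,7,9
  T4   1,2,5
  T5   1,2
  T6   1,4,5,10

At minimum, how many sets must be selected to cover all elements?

4

T1, T2, T3, T4 together cover {0, 1, 2, 3, 4, 5, 6, 7, 8, 9, 10} — every element.
No 3 of the 6 sets cover everything (all 20 triples fall short), so 4 is minimum.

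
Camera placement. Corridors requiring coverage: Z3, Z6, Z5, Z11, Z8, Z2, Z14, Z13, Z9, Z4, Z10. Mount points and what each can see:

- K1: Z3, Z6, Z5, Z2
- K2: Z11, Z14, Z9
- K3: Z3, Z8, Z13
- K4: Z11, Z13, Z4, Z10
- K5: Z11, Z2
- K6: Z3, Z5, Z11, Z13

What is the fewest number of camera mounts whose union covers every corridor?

4

K1, K2, K3, K4 together cover {Z3, Z6, Z5, Z11, Z8, Z2, Z14, Z13, Z9, Z4, Z10} — every corridor.
No 3 of the 6 camera mounts cover everything (all 20 triples fall short), so 4 is minimum.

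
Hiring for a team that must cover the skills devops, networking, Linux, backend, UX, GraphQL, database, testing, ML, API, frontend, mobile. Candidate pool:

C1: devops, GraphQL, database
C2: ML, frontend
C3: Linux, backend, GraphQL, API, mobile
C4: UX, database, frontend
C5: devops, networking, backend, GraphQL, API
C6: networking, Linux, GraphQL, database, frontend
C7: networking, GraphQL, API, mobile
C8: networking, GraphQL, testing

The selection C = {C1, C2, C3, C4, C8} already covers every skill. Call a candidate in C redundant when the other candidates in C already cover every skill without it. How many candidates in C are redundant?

Drop C1: devops uncovered — not redundant.
Drop C2: ML uncovered — not redundant.
Drop C3: Linux, backend, API, mobile uncovered — not redundant.
Drop C4: UX uncovered — not redundant.
Drop C8: networking, testing uncovered — not redundant.
None of the candidates in C is redundant.

0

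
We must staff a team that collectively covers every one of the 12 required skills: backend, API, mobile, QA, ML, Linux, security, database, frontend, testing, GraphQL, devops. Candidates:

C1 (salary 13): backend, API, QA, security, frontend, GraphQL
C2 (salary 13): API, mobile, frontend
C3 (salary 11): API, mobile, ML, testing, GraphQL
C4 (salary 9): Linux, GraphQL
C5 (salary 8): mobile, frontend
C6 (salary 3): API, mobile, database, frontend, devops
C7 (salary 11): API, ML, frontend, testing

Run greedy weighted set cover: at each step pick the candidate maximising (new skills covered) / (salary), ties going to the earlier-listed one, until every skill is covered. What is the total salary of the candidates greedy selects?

36

Pick 1: C6 adds 5 new (API, mobile, database, frontend, devops) at salary 3 (ratio 5/3).
Pick 2: C1 adds 4 new (backend, QA, security, GraphQL) at salary 13 (ratio 4/13).
Pick 3: C3 adds 2 new (ML, testing) at salary 11 (ratio 2/11).
Pick 4: C4 adds 1 new (Linux) at salary 9 (ratio 1/9).
Greedy total salary: 3 + 13 + 11 + 9 = 36.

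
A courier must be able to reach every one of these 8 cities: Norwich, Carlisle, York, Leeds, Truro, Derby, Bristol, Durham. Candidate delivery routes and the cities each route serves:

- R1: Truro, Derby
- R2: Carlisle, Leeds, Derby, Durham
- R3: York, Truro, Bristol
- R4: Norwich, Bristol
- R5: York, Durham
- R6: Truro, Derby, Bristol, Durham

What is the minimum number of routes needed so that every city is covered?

R2, R3, R4 together cover {Norwich, Carlisle, York, Leeds, Truro, Derby, Bristol, Durham} — every city.
No 2 of the 6 routes cover everything (all 15 pairs fall short), so 3 is minimum.

3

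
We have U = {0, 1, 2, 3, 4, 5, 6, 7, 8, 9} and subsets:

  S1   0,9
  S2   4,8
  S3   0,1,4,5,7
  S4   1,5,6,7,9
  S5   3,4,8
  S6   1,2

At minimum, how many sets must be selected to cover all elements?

S1, S4, S5, S6 together cover {0, 1, 2, 3, 4, 5, 6, 7, 8, 9} — every element.
No 3 of the 6 sets cover everything (all 20 triples fall short), so 4 is minimum.

4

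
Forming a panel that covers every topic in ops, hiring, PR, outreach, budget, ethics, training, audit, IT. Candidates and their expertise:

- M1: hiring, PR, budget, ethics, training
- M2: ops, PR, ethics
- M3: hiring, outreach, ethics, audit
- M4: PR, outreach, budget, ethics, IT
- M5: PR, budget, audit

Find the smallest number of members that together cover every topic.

4

M1, M2, M3, M4 together cover {ops, hiring, PR, outreach, budget, ethics, training, audit, IT} — every topic.
No 3 of the 5 members cover everything (all 10 triples fall short), so 4 is minimum.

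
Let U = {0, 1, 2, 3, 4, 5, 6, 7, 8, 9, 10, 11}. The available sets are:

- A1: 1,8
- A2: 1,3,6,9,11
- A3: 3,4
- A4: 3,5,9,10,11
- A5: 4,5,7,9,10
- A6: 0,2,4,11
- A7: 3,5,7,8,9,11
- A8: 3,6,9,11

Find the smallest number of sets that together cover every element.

4

A1, A2, A5, A6 together cover {0, 1, 2, 3, 4, 5, 6, 7, 8, 9, 10, 11} — every element.
No 3 of the 8 sets cover everything (all 56 triples fall short), so 4 is minimum.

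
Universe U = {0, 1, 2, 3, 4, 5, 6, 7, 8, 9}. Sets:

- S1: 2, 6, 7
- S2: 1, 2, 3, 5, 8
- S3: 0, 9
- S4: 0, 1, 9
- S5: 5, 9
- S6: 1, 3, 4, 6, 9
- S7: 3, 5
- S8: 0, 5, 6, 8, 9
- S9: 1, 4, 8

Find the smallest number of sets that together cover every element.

S1, S6, S8 together cover {0, 1, 2, 3, 4, 5, 6, 7, 8, 9} — every element.
No 2 of the 9 sets cover everything (all 36 pairs fall short), so 3 is minimum.
Greedy (largest uncovered first) would take S2, S6, S1, S3 — 4 sets — but 3 suffice.

3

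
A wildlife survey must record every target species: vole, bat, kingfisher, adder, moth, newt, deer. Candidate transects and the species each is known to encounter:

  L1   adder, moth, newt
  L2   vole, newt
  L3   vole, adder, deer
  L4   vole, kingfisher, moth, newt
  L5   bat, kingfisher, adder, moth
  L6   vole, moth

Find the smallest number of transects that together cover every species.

L1, L3, L5 together cover {vole, bat, kingfisher, adder, moth, newt, deer} — every species.
No 2 of the 6 transects cover everything (all 15 pairs fall short), so 3 is minimum.

3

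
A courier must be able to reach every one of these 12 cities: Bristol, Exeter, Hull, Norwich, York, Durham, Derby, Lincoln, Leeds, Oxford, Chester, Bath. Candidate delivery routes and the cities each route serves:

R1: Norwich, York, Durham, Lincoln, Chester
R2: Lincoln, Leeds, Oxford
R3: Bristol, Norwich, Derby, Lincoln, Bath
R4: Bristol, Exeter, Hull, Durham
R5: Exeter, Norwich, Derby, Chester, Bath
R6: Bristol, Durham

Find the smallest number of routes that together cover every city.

4

R1, R2, R3, R4 together cover {Bristol, Exeter, Hull, Norwich, York, Durham, Derby, Lincoln, Leeds, Oxford, Chester, Bath} — every city.
No 3 of the 6 routes cover everything (all 20 triples fall short), so 4 is minimum.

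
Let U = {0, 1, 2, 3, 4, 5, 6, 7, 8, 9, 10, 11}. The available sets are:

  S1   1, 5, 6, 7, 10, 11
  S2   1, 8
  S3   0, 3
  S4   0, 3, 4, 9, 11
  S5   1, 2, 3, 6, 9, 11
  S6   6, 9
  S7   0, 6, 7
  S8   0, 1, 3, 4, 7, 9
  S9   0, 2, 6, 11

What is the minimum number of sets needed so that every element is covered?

4

S1, S2, S4, S5 together cover {0, 1, 2, 3, 4, 5, 6, 7, 8, 9, 10, 11} — every element.
No 3 of the 9 sets cover everything (all 84 triples fall short), so 4 is minimum.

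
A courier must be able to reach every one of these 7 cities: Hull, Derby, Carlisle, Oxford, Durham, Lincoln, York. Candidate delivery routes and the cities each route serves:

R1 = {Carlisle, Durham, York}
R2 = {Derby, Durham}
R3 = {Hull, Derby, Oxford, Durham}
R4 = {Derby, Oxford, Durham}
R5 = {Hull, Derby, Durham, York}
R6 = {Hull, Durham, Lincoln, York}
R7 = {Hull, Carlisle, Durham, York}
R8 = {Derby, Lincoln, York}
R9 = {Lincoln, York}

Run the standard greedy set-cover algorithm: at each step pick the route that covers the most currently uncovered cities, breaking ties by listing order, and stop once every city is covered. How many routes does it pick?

Pick 1: R3 covers 4 new cities (Hull, Derby, Oxford, Durham).
Pick 2: R1 covers 2 new cities (Carlisle, York).
Pick 3: R6 covers 1 new cities (Lincoln).
Greedy uses 3 routes.

3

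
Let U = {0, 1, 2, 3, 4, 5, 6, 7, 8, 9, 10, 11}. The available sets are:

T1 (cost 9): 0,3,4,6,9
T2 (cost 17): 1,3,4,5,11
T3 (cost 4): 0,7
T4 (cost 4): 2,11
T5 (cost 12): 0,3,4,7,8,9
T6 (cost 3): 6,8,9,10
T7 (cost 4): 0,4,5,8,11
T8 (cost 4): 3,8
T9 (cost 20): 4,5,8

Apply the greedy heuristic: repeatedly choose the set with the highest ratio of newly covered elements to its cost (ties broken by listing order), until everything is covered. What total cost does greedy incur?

Pick 1: T6 adds 4 new (6, 8, 9, 10) at cost 3 (ratio 4/3).
Pick 2: T7 adds 4 new (0, 4, 5, 11) at cost 4 (ratio 4/4).
Pick 3: T3 adds 1 new (7) at cost 4 (ratio 1/4).
Pick 4: T4 adds 1 new (2) at cost 4 (ratio 1/4).
Pick 5: T8 adds 1 new (3) at cost 4 (ratio 1/4).
Pick 6: T2 adds 1 new (1) at cost 17 (ratio 1/17).
Greedy total cost: 3 + 4 + 4 + 4 + 4 + 17 = 36. (The true optimum is 28, so greedy overshoots here.)

36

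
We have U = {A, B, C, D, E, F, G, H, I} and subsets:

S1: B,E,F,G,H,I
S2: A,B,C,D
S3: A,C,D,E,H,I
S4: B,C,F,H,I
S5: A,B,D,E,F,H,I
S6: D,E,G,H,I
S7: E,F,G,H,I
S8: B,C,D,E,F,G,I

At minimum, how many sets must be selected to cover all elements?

2

S1, S2 together cover {A, B, C, D, E, F, G, H, I} — every element.
No single set contains all 9 elements, so 2 is optimal.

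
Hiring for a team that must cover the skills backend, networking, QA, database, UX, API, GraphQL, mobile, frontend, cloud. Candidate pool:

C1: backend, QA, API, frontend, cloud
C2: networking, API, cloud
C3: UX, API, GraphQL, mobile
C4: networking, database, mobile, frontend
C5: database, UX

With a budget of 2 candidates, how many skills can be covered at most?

Choosing C1, C3 covers {backend, QA, UX, API, GraphQL, mobile, frontend, cloud} — 8 skills.
No choice of 2 candidates does better; here networking, database are left uncovered.

8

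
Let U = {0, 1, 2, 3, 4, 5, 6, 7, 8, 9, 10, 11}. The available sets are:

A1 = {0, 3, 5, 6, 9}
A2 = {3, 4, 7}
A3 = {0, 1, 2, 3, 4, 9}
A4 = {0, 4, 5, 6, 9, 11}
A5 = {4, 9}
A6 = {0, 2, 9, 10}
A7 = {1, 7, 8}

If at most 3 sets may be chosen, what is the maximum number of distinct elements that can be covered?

11

Choosing A3, A4, A7 covers {0, 1, 2, 3, 4, 5, 6, 7, 8, 9, 11} — 11 elements.
No choice of 3 sets does better; here 10 is left uncovered.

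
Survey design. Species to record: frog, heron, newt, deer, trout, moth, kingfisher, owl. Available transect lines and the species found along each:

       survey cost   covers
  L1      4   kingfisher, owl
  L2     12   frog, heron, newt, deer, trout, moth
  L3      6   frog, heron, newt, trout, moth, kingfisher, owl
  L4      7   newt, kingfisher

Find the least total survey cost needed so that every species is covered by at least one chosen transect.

16

L1, L2 cover every species at survey cost 4 + 12 = 16.
Any cover uses at least 2 transects; among all covering selections none totals below 16.
Greedy by coverage-per-survey cost would pick L3, L2 for 18 — worse than the optimum 16.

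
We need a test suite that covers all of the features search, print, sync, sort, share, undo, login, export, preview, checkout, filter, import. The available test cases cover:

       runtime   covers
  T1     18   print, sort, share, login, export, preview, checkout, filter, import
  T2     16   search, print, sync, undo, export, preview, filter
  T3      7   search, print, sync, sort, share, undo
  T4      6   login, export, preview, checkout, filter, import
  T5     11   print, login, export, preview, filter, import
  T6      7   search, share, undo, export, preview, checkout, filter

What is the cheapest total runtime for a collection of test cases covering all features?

T3, T4 cover every feature at runtime 7 + 6 = 13.
Any cover uses at least 2 test cases; among all covering selections none totals below 13.

13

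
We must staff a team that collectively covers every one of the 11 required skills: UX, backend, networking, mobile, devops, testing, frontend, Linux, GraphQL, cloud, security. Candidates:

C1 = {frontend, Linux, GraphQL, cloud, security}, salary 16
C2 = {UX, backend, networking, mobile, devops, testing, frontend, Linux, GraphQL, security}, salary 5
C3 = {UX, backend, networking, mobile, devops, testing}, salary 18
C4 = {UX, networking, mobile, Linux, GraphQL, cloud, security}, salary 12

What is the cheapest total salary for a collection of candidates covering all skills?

17

C2, C4 cover every skill at salary 5 + 12 = 17.
Any cover uses at least 2 candidates; among all covering selections none totals below 17.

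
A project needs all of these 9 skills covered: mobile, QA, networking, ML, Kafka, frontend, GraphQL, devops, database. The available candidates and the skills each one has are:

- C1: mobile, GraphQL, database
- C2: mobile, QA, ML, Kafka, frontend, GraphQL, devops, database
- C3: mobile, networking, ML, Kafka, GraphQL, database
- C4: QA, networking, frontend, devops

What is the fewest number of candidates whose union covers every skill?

2

C2, C3 together cover {mobile, QA, networking, ML, Kafka, frontend, GraphQL, devops, database} — every skill.
No single candidate contains all 9 skills, so 2 is optimal.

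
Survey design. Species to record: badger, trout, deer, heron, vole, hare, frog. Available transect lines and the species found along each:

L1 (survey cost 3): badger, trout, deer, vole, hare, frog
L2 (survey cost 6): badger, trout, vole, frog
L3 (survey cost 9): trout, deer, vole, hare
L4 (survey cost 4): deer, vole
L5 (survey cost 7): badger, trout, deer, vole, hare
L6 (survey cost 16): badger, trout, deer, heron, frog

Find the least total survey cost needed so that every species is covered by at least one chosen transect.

L1, L6 cover every species at survey cost 3 + 16 = 19.
Any cover uses at least 2 transects; among all covering selections none totals below 19.

19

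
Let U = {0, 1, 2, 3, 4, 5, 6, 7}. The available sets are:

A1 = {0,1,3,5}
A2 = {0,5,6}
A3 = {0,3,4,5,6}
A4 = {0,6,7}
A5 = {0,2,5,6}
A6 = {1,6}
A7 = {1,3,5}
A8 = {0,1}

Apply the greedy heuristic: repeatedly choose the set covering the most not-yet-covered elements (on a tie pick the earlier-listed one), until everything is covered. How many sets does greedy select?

4

Pick 1: A3 covers 5 new elements (0, 3, 4, 5, 6).
Pick 2: A1 covers 1 new elements (1).
Pick 3: A4 covers 1 new elements (7).
Pick 4: A5 covers 1 new elements (2).
Greedy uses 4 sets.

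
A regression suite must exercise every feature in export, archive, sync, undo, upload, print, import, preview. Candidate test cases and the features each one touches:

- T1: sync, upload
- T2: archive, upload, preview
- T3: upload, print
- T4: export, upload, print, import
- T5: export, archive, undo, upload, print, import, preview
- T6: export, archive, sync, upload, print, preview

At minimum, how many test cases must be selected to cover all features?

2

T1, T5 together cover {export, archive, sync, undo, upload, print, import, preview} — every feature.
No single test case contains all 8 features, so 2 is optimal.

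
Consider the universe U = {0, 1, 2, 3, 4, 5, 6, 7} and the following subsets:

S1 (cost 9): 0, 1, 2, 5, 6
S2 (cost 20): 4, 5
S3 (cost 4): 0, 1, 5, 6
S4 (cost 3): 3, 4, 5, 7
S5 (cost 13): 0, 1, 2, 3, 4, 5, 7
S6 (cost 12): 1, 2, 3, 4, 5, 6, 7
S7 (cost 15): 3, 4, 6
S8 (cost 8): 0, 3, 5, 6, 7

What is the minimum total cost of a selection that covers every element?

12

S1, S4 cover every element at cost 9 + 3 = 12.
Any cover uses at least 2 sets; among all covering selections none totals below 12.
Greedy by coverage-per-cost would pick S4, S3, S1 for 16 — worse than the optimum 12.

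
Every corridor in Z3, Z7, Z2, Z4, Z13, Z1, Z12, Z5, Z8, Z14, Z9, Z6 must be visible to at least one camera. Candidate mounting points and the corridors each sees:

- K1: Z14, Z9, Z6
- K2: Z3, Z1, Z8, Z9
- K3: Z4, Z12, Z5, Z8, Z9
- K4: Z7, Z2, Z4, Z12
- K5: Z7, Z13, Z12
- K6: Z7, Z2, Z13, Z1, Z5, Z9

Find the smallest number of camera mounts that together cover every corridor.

K1, K2, K3, K6 together cover {Z3, Z7, Z2, Z4, Z13, Z1, Z12, Z5, Z8, Z14, Z9, Z6} — every corridor.
No 3 of the 6 camera mounts cover everything (all 20 triples fall short), so 4 is minimum.

4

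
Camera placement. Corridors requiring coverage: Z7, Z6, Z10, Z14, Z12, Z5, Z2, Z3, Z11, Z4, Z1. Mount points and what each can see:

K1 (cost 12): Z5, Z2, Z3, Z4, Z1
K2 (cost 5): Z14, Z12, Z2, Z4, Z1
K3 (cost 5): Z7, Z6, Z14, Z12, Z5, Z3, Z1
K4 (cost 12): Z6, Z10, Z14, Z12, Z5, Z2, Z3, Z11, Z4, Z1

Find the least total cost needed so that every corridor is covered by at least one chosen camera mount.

K3, K4 cover every corridor at cost 5 + 12 = 17.
Any cover uses at least 2 camera mounts; among all covering selections none totals below 17.
Greedy by coverage-per-cost would pick K3, K2, K4 for 22 — worse than the optimum 17.

17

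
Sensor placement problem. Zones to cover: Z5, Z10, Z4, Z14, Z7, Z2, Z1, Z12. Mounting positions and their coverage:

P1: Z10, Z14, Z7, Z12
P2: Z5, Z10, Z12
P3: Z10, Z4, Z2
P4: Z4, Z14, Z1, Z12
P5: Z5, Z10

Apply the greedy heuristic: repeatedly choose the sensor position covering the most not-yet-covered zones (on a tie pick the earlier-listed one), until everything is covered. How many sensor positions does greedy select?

4

Pick 1: P1 covers 4 new zones (Z10, Z14, Z7, Z12).
Pick 2: P3 covers 2 new zones (Z4, Z2).
Pick 3: P2 covers 1 new zones (Z5).
Pick 4: P4 covers 1 new zones (Z1).
Greedy uses 4 sensor positions.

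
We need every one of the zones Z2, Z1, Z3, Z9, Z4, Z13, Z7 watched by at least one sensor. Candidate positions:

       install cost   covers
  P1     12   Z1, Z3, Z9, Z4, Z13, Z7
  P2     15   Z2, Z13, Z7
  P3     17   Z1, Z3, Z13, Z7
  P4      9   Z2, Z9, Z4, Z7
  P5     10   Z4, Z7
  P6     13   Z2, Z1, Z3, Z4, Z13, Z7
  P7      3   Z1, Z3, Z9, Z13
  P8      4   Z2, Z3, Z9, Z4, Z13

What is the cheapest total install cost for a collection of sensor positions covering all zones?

P4, P7 cover every zone at install cost 9 + 3 = 12.
Any cover uses at least 2 sensor positions; among all covering selections none totals below 12.
Greedy by coverage-per-install cost would pick P7, P8, P4 for 16 — worse than the optimum 12.

12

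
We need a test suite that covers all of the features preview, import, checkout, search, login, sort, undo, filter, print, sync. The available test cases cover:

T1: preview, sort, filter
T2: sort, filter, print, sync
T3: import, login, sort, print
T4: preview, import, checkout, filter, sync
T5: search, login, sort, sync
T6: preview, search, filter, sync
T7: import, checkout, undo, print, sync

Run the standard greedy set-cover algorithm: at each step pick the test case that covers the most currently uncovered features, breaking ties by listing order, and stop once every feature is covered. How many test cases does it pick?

Pick 1: T4 covers 5 new features (preview, import, checkout, filter, sync).
Pick 2: T3 covers 3 new features (login, sort, print).
Pick 3: T5 covers 1 new features (search).
Pick 4: T7 covers 1 new features (undo).
Greedy uses 4 test cases. (The true minimum is 3.)

4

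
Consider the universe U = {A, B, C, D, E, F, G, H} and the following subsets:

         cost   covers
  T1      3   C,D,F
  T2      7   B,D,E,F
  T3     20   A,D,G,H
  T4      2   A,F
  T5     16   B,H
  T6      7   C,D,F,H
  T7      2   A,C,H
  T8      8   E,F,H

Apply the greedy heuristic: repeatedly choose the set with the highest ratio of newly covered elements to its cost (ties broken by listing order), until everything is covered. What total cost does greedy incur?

32

Pick 1: T7 adds 3 new (A, C, H) at cost 2 (ratio 3/2).
Pick 2: T1 adds 2 new (D, F) at cost 3 (ratio 2/3).
Pick 3: T2 adds 2 new (B, E) at cost 7 (ratio 2/7).
Pick 4: T3 adds 1 new (G) at cost 20 (ratio 1/20).
Greedy total cost: 2 + 3 + 7 + 20 = 32. (The true optimum is 29, so greedy overshoots here.)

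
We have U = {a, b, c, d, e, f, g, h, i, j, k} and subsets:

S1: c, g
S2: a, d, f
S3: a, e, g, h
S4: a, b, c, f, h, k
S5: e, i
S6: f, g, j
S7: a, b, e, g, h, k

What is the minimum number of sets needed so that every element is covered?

4

S2, S4, S5, S6 together cover {a, b, c, d, e, f, g, h, i, j, k} — every element.
No 3 of the 7 sets cover everything (all 35 triples fall short), so 4 is minimum.
Greedy (largest uncovered first) would take S4, S3, S2, S5, S6 — 5 sets — but 4 suffice.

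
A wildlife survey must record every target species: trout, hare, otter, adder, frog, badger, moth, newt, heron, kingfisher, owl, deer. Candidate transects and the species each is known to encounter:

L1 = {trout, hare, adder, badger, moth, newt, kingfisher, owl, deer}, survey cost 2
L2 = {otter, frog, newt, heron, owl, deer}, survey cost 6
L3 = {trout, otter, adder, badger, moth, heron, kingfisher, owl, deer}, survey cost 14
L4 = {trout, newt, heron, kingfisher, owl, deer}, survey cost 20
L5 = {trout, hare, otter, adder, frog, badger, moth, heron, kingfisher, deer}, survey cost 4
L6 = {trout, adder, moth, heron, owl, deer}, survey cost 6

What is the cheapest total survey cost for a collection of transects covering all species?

6

L1, L5 cover every species at survey cost 2 + 4 = 6.
Any cover uses at least 2 transects; among all covering selections none totals below 6.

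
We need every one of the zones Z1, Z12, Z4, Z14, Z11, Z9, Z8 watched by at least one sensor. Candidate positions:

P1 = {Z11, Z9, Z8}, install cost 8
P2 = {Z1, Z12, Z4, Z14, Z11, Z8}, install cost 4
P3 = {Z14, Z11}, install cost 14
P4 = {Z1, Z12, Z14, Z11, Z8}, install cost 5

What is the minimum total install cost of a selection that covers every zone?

P1, P2 cover every zone at install cost 8 + 4 = 12.
Any cover uses at least 2 sensor positions; among all covering selections none totals below 12.

12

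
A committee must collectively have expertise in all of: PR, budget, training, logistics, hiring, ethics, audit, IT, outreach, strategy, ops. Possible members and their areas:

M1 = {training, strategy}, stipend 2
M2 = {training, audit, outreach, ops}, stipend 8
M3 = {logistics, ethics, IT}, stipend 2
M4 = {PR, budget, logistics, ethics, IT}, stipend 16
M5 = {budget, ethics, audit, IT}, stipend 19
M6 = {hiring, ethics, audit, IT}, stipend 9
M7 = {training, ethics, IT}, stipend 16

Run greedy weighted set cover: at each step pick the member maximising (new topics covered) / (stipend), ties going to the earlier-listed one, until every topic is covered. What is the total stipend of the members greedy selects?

37

Pick 1: M3 adds 3 new (logistics, ethics, IT) at stipend 2 (ratio 3/2).
Pick 2: M1 adds 2 new (training, strategy) at stipend 2 (ratio 2/2).
Pick 3: M2 adds 3 new (audit, outreach, ops) at stipend 8 (ratio 3/8).
Pick 4: M4 adds 2 new (PR, budget) at stipend 16 (ratio 2/16).
Pick 5: M6 adds 1 new (hiring) at stipend 9 (ratio 1/9).
Greedy total stipend: 2 + 2 + 8 + 16 + 9 = 37. (The true optimum is 35, so greedy overshoots here.)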